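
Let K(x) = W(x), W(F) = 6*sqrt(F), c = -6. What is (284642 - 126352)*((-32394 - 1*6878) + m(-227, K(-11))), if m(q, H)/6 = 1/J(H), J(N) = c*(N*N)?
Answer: -111894560645/18 ≈ -6.2164e+9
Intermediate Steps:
J(N) = -6*N**2 (J(N) = -6*N*N = -6*N**2)
K(x) = 6*sqrt(x)
m(q, H) = -1/H**2 (m(q, H) = 6/((-6*H**2)) = 6*(-1/(6*H**2)) = -1/H**2)
(284642 - 126352)*((-32394 - 1*6878) + m(-227, K(-11))) = (284642 - 126352)*((-32394 - 1*6878) - 1/(6*sqrt(-11))**2) = 158290*((-32394 - 6878) - 1/(6*(I*sqrt(11)))**2) = 158290*(-39272 - 1/(6*I*sqrt(11))**2) = 158290*(-39272 - 1*(-1/396)) = 158290*(-39272 + 1/396) = 158290*(-15551711/396) = -111894560645/18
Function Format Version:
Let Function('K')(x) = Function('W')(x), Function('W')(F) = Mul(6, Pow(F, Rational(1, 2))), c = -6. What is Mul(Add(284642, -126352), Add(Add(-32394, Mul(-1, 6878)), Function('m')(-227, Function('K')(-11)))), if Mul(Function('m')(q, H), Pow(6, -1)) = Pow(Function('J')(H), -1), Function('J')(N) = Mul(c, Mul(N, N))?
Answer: Rational(-111894560645, 18) ≈ -6.2164e+9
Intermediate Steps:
Function('J')(N) = Mul(-6, Pow(N, 2)) (Function('J')(N) = Mul(-6, Mul(N, N)) = Mul(-6, Pow(N, 2)))
Function('K')(x) = Mul(6, Pow(x, Rational(1, 2)))
Function('m')(q, H) = Mul(-1, Pow(H, -2)) (Function('m')(q, H) = Mul(6, Pow(Mul(-6, Pow(H, 2)), -1)) = Mul(6, Mul(Rational(-1, 6), Pow(H, -2))) = Mul(-1, Pow(H, -2)))
Mul(Add(284642, -126352), Add(Add(-32394, Mul(-1, 6878)), Function('m')(-227, Function('K')(-11)))) = Mul(Add(284642, -126352), Add(Add(-32394, Mul(-1, 6878)), Mul(-1, Pow(Mul(6, Pow(-11, Rational(1, 2))), -2)))) = Mul(158290, Add(Add(-32394, -6878), Mul(-1, Pow(Mul(6, Mul(I, Pow(11, Rational(1, 2)))), -2)))) = Mul(158290, Add(-39272, Mul(-1, Pow(Mul(6, I, Pow(11, Rational(1, 2))), -2)))) = Mul(158290, Add(-39272, Mul(-1, Rational(-1, 396)))) = Mul(158290, Add(-39272, Rational(1, 396))) = Mul(158290, Rational(-15551711, 396)) = Rational(-111894560645, 18)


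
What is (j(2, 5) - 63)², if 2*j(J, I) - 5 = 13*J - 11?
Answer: 2809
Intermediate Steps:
j(J, I) = -3 + 13*J/2 (j(J, I) = 5/2 + (13*J - 11)/2 = 5/2 + (-11 + 13*J)/2 = 5/2 + (-11/2 + 13*J/2) = -3 + 13*J/2)
(j(2, 5) - 63)² = ((-3 + (13/2)*2) - 63)² = ((-3 + 13) - 63)² = (10 - 63)² = (-53)² = 2809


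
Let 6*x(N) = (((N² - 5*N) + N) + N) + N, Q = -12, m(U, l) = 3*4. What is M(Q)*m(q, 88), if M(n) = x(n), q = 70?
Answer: 336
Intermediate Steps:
m(U, l) = 12
x(N) = -N/3 + N²/6 (x(N) = ((((N² - 5*N) + N) + N) + N)/6 = (((N² - 4*N) + N) + N)/6 = ((N² - 3*N) + N)/6 = (N² - 2*N)/6 = -N/3 + N²/6)
M(n) = n*(-2 + n)/6
M(Q)*m(q, 88) = ((⅙)*(-12)*(-2 - 12))*12 = ((⅙)*(-12)*(-14))*12 = 28*12 = 336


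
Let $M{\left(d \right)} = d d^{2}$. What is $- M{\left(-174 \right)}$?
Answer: $5268024$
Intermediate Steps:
$M{\left(d \right)} = d^{3}$
$- M{\left(-174 \right)} = - \left(-174\right)^{3} = \left(-1\right) \left(-5268024\right) = 5268024$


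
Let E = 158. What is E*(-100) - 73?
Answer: -15873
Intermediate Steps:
E*(-100) - 73 = 158*(-100) - 73 = -15800 - 73 = -15873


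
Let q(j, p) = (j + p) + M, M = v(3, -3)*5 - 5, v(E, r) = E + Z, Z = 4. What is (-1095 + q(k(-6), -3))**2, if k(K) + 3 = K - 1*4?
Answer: 1168561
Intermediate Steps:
k(K) = -7 + K (k(K) = -3 + (K - 1*4) = -3 + (K - 4) = -3 + (-4 + K) = -7 + K)
v(E, r) = 4 + E (v(E, r) = E + 4 = 4 + E)
M = 30 (M = (4 + 3)*5 - 5 = 7*5 - 5 = 35 - 5 = 30)
q(j, p) = 30 + j + p (q(j, p) = (j + p) + 30 = 30 + j + p)
(-1095 + q(k(-6), -3))**2 = (-1095 + (30 + (-7 - 6) - 3))**2 = (-1095 + (30 - 13 - 3))**2 = (-1095 + 14)**2 = (-1081)**2 = 1168561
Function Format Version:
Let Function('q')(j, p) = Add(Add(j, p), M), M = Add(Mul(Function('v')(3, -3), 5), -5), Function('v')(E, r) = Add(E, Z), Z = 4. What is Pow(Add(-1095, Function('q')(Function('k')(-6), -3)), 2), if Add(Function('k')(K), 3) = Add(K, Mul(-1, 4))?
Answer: 1168561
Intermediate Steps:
Function('k')(K) = Add(-7, K) (Function('k')(K) = Add(-3, Add(K, Mul(-1, 4))) = Add(-3, Add(K, -4)) = Add(-3, Add(-4, K)) = Add(-7, K))
Function('v')(E, r) = Add(4, E) (Function('v')(E, r) = Add(E, 4) = Add(4, E))
M = 30 (M = Add(Mul(Add(4, 3), 5), -5) = Add(Mul(7, 5), -5) = Add(35, -5) = 30)
Function('q')(j, p) = Add(30, j, p) (Function('q')(j, p) = Add(Add(j, p), 30) = Add(30, j, p))
Pow(Add(-1095, Function('q')(Function('k')(-6), -3)), 2) = Pow(Add(-1095, Add(30, Add(-7, -6), -3)), 2) = Pow(Add(-1095, Add(30, -13, -3)), 2) = Pow(Add(-1095, 14), 2) = Pow(-1081, 2) = 1168561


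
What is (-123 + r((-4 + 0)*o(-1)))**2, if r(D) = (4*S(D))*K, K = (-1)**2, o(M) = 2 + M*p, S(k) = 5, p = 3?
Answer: 10609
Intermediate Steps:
o(M) = 2 + 3*M (o(M) = 2 + M*3 = 2 + 3*M)
K = 1
r(D) = 20 (r(D) = (4*5)*1 = 20*1 = 20)
(-123 + r((-4 + 0)*o(-1)))**2 = (-123 + 20)**2 = (-103)**2 = 10609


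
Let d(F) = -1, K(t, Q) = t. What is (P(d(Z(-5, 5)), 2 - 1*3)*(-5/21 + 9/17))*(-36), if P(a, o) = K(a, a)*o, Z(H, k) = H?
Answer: -1248/119 ≈ -10.487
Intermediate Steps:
P(a, o) = a*o
(P(d(Z(-5, 5)), 2 - 1*3)*(-5/21 + 9/17))*(-36) = ((-(2 - 1*3))*(-5/21 + 9/17))*(-36) = ((-(2 - 3))*(-5*1/21 + 9*(1/17)))*(-36) = ((-1*(-1))*(-5/21 + 9/17))*(-36) = (1*(104/357))*(-36) = (104/357)*(-36) = -1248/119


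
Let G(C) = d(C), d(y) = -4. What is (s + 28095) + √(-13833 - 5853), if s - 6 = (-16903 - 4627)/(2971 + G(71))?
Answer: 83354137/2967 + I*√19686 ≈ 28094.0 + 140.31*I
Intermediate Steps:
G(C) = -4
s = -3728/2967 (s = 6 + (-16903 - 4627)/(2971 - 4) = 6 - 21530/2967 = -3728/2967 ≈ -1.2565)
(s + 28095) + √(-13833 - 5853) = (-3728/2967 + 28095) + √(-13833 - 5853) = 83354137/2967 + √(-19686) = 83354137/2967 + I*√19686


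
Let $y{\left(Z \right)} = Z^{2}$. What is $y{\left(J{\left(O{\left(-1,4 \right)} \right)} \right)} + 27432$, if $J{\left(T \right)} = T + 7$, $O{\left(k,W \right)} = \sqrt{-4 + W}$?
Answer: $27481$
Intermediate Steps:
$J{\left(T \right)} = 7 + T$
$y{\left(J{\left(O{\left(-1,4 \right)} \right)} \right)} + 27432 = \left(7 + \sqrt{-4 + 4}\right)^{2} + 27432 = \left(7 + \sqrt{0}\right)^{2} + 27432 = \left(7 + 0\right)^{2} + 27432 = 7^{2} + 27432 = 49 + 27432 = 27481$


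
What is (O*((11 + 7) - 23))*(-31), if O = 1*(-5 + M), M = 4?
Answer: -155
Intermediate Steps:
O = -1 (O = 1*(-5 + 4) = 1*(-1) = -1)
(O*((11 + 7) - 23))*(-31) = -((11 + 7) - 23)*(-31) = -(18 - 23)*(-31) = -1*(-5)*(-31) = 5*(-31) = -155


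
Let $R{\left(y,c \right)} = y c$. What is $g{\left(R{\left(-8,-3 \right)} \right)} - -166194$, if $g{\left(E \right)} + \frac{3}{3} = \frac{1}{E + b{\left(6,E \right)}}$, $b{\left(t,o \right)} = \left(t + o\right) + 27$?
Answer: $\frac{13461634}{81} \approx 1.6619 \cdot 10^{5}$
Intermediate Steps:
$b{\left(t,o \right)} = 27 + o + t$ ($b{\left(t,o \right)} = \left(o + t\right) + 27 = 27 + o + t$)
$R{\left(y,c \right)} = c y$
$g{\left(E \right)} = -1 + \frac{1}{33 + 2 E}$ ($g{\left(E \right)} = -1 + \frac{1}{E + \left(27 + E + 6\right)} = -1 + \frac{1}{E + \left(33 + E\right)} = -1 + \frac{1}{33 + 2 E}$)
$g{\left(R{\left(-8,-3 \right)} \right)} - -166194 = \frac{2 \left(-16 - \left(-3\right) \left(-8\right)\right)}{33 + 2 \left(\left(-3\right) \left(-8\right)\right)} - -166194 = \frac{2 \left(-16 - 24\right)}{33 + 2 \cdot 24} + 166194 = \frac{2 \left(-16 - 24\right)}{33 + 48} + 166194 = 2 \cdot \frac{1}{81} \left(-40\right) + 166194 = - \frac{80}{81} + 166194 = \frac{13461634}{81}$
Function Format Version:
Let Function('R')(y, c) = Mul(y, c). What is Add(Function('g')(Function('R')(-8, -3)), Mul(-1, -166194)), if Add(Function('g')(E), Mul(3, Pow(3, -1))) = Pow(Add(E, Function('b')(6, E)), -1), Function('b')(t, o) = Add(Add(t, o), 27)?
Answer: Rational(13461634, 81) ≈ 1.6619e+5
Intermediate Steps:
Function('b')(t, o) = Add(27, o, t) (Function('b')(t, o) = Add(Add(o, t), 27) = Add(27, o, t))
Function('R')(y, c) = Mul(c, y)
Function('g')(E) = Add(-1, Pow(Add(33, Mul(2, E)), -1)) (Function('g')(E) = Add(-1, Pow(Add(E, Add(27, E, 6)), -1)) = Add(-1, Pow(Add(E, Add(33, E)), -1)) = Add(-1, Pow(Add(33, Mul(2, E)), -1)))
Add(Function('g')(Function('R')(-8, -3)), Mul(-1, -166194)) = Add(Mul(2, Pow(Add(33, Mul(2, Mul(-3, -8))), -1), Add(-16, Mul(-1, Mul(-3, -8)))), Mul(-1, -166194)) = Add(Mul(2, Pow(Add(33, Mul(2, 24)), -1), Add(-16, Mul(-1, 24))), 166194) = Add(Mul(2, Pow(Add(33, 48), -1), Add(-16, -24)), 166194) = Add(Mul(2, Pow(81, -1), -40), 166194) = Add(Mul(2, Rational(1, 81), -40), 166194) = Add(Rational(-80, 81), 166194) = Rational(13461634, 81)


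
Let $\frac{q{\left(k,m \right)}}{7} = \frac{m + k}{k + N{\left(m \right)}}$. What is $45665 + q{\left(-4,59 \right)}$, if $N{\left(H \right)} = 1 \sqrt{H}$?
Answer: $\frac{1965135}{43} + \frac{385 \sqrt{59}}{43} \approx 45770.0$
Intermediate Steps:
$N{\left(H \right)} = \sqrt{H}$
$q{\left(k,m \right)} = \frac{7 \left(k + m\right)}{k + \sqrt{m}}$ ($q{\left(k,m \right)} = 7 \frac{m + k}{k + \sqrt{m}} = 7 \frac{k + m}{k + \sqrt{m}} = \frac{7 \left(k + m\right)}{k + \sqrt{m}}$)
$45665 + q{\left(-4,59 \right)} = 45665 + \frac{7 \left(-4 + 59\right)}{-4 + \sqrt{59}} = 45665 + 7 \frac{1}{-4 + \sqrt{59}} \cdot 55 = 45665 + \frac{385}{-4 + \sqrt{59}}$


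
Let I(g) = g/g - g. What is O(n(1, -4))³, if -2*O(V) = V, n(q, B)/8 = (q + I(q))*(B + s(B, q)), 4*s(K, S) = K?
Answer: 8000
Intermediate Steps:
I(g) = 1 - g
s(K, S) = K/4
n(q, B) = 10*B (n(q, B) = 8*((q + (1 - q))*(B + B/4)) = 8*(1*(5*B/4)) = 8*(5*B/4) = 10*B)
O(V) = -V/2
O(n(1, -4))³ = (-5*(-4))³ = (-½*(-40))³ = 20³ = 8000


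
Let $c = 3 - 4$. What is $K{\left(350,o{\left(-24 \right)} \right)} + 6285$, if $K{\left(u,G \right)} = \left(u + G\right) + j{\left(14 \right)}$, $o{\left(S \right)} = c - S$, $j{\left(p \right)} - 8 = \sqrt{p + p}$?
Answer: $6666 + 2 \sqrt{7} \approx 6671.3$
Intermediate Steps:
$c = -1$
$j{\left(p \right)} = 8 + \sqrt{2} \sqrt{p}$ ($j{\left(p \right)} = 8 + \sqrt{p + p} = 8 + \sqrt{2 p} = 8 + \sqrt{2} \sqrt{p}$)
$o{\left(S \right)} = -1 - S$
$K{\left(u,G \right)} = 8 + G + u + 2 \sqrt{7}$ ($K{\left(u,G \right)} = \left(u + G\right) + \left(8 + \sqrt{2} \sqrt{14}\right) = \left(G + u\right) + \left(8 + 2 \sqrt{7}\right) = 8 + G + u + 2 \sqrt{7}$)
$K{\left(350,o{\left(-24 \right)} \right)} + 6285 = \left(8 - -23 + 350 + 2 \sqrt{7}\right) + 6285 = \left(8 + \left(-1 + 24\right) + 350 + 2 \sqrt{7}\right) + 6285 = \left(8 + 23 + 350 + 2 \sqrt{7}\right) + 6285 = \left(381 + 2 \sqrt{7}\right) + 6285 = 6666 + 2 \sqrt{7}$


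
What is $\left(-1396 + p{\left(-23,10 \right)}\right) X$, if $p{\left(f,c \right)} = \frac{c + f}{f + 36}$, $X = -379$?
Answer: $529463$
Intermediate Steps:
$p{\left(f,c \right)} = \frac{c + f}{36 + f}$
$\left(-1396 + p{\left(-23,10 \right)}\right) X = \left(-1396 + \frac{10 - 23}{36 - 23}\right) \left(-379\right) = \left(-1396 + \frac{1}{13} \left(-13\right)\right) \left(-379\right) = \left(-1396 - 1\right) \left(-379\right) = \left(-1397\right) \left(-379\right) = 529463$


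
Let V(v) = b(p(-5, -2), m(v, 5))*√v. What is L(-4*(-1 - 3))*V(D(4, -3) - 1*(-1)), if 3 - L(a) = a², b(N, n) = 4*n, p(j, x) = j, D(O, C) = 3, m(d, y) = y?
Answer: -10120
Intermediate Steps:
L(a) = 3 - a²
V(v) = 20*√v (V(v) = (4*5)*√v = 20*√v)
L(-4*(-1 - 3))*V(D(4, -3) - 1*(-1)) = (3 - (-4*(-1 - 3))²)*(20*√(3 - 1*(-1))) = (3 - (-4*(-4))²)*(20*√(3 + 1)) = (3 - 1*16²)*(20*√4) = (3 - 1*256)*(20*2) = (3 - 256)*40 = -253*40 = -10120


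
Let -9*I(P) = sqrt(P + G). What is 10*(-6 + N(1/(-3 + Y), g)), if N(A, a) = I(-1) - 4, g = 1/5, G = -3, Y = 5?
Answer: -100 - 20*I/9 ≈ -100.0 - 2.2222*I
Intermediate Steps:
I(P) = -sqrt(-3 + P)/9 (I(P) = -sqrt(P - 3)/9 = -sqrt(-3 + P)/9)
g = 1/5 ≈ 0.20000
N(A, a) = -4 - 2*I/9 (N(A, a) = -sqrt(-3 - 1)/9 - 4 = -2*I/9 - 4 = -4 - 2*I/9)
10*(-6 + N(1/(-3 + Y), g)) = 10*(-6 + (-4 - 2*I/9)) = 10*(-10 - 2*I/9) = -100 - 20*I/9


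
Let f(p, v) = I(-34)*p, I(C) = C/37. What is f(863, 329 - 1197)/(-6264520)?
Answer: 14671/115893620 ≈ 0.00012659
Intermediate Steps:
I(C) = C/37 (I(C) = C*(1/37) = C/37)
f(p, v) = -34*p/37 (f(p, v) = ((1/37)*(-34))*p = -34*p/37)
f(863, 329 - 1197)/(-6264520) = -34/37*863/(-6264520) = -29342/37*(-1/6264520) = 14671/115893620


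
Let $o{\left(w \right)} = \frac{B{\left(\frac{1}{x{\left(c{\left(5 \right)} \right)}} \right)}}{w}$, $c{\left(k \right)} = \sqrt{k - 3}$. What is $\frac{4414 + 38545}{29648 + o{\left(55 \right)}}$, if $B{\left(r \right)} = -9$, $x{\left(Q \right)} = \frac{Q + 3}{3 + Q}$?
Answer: $\frac{2362745}{1630631} \approx 1.449$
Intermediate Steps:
$c{\left(k \right)} = \sqrt{-3 + k}$
$x{\left(Q \right)} = 1$ ($x{\left(Q \right)} = \frac{3 + Q}{3 + Q} = 1$)
$o{\left(w \right)} = - \frac{9}{w}$
$\frac{4414 + 38545}{29648 + o{\left(55 \right)}} = \frac{4414 + 38545}{29648 - \frac{9}{55}} = \frac{42959}{29648 - \frac{9}{55}} = \frac{42959}{\frac{1630631}{55}} = 42959 \cdot \frac{55}{1630631} = \frac{2362745}{1630631}$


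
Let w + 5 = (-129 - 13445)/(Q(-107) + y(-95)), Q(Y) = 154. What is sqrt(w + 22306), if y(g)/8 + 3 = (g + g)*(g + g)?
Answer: sqrt(465423927469770)/144465 ≈ 149.33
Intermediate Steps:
y(g) = -24 + 32*g**2 (y(g) = -24 + 8*((g + g)*(g + g)) = -24 + 8*((2*g)*(2*g)) = -24 + 8*(4*g**2) = -24 + 32*g**2)
w = -729112/144465 (w = -5 + (-129 - 13445)/(154 + (-24 + 32*(-95)**2)) = -5 - 13574/(154 + (-24 + 32*9025)) = -5 - 13574/(154 + (-24 + 288800)) = -5 - 13574/(154 + 288776) = -5 - 13574/288930 = -5 - 13574*1/288930 = -5 - 6787/144465 = -729112/144465 ≈ -5.0470)
sqrt(w + 22306) = sqrt(-729112/144465 + 22306) = sqrt(3221707178/144465) = sqrt(465423927469770)/144465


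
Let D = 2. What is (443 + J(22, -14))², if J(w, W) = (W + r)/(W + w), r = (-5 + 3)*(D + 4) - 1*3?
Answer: 12355225/64 ≈ 1.9305e+5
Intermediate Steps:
r = -15 (r = (-5 + 3)*(2 + 4) - 1*3 = -2*6 - 3 = -12 - 3 = -15)
J(w, W) = (-15 + W)/(W + w) (J(w, W) = (W - 15)/(W + w) = (-15 + W)/(W + w))
(443 + J(22, -14))² = (443 + (-15 - 14)/(-14 + 22))² = (443 - 29/8)² = (3515/8)² = 12355225/64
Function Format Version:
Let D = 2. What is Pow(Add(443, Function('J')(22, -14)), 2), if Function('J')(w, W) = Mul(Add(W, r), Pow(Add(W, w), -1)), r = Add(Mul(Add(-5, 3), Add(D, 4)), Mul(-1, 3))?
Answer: Rational(12355225, 64) ≈ 1.9305e+5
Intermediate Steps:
r = -15 (r = Add(Mul(Add(-5, 3), Add(2, 4)), Mul(-1, 3)) = Add(Mul(-2, 6), -3) = Add(-12, -3) = -15)
Function('J')(w, W) = Mul(Pow(Add(W, w), -1), Add(-15, W)) (Function('J')(w, W) = Mul(Add(W, -15), Pow(Add(W, w), -1)) = Mul(Add(-15, W), Pow(Add(W, w), -1)) = Mul(Pow(Add(W, w), -1), Add(-15, W)))
Pow(Add(443, Function('J')(22, -14)), 2) = Pow(Add(443, Mul(Pow(Add(-14, 22), -1), Add(-15, -14))), 2) = Pow(Add(443, Mul(Pow(8, -1), -29)), 2) = Pow(Add(443, Mul(Rational(1, 8), -29)), 2) = Pow(Add(443, Rational(-29, 8)), 2) = Pow(Rational(3515, 8), 2) = Rational(12355225, 64)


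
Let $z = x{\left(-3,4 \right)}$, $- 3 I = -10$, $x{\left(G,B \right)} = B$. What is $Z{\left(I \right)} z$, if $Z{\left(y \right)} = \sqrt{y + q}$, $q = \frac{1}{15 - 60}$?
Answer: $\frac{4 \sqrt{745}}{15} \approx 7.2786$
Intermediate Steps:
$I = \frac{10}{3}$ ($I = \left(- \frac{1}{3}\right) \left(-10\right) = \frac{10}{3} \approx 3.3333$)
$z = 4$
$q = - \frac{1}{45}$ ($q = \frac{1}{-45} = - \frac{1}{45} \approx -0.022222$)
$Z{\left(y \right)} = \sqrt{- \frac{1}{45} + y}$ ($Z{\left(y \right)} = \sqrt{y - \frac{1}{45}} = \sqrt{- \frac{1}{45} + y}$)
$Z{\left(I \right)} z = \frac{\sqrt{-5 + 225 \cdot \frac{10}{3}}}{15} \cdot 4 = \frac{\sqrt{-5 + 750}}{15} \cdot 4 = \frac{\sqrt{745}}{15} \cdot 4 = \frac{4 \sqrt{745}}{15}$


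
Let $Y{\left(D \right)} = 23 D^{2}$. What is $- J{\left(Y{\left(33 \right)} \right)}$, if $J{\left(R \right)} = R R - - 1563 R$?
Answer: $-666500670$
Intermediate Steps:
$J{\left(R \right)} = R^{2} + 1563 R$
$- J{\left(Y{\left(33 \right)} \right)} = - 23 \cdot 33^{2} \left(1563 + 23 \cdot 33^{2}\right) = - 23 \cdot 1089 \left(1563 + 23 \cdot 1089\right) = - 25047 \left(1563 + 25047\right) = - 25047 \cdot 26610 = \left(-1\right) 666500670 = -666500670$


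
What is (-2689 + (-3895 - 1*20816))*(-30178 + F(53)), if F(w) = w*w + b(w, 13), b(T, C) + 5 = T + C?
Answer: 748239200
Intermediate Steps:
b(T, C) = -5 + C + T (b(T, C) = -5 + (T + C) = -5 + (C + T) = -5 + C + T)
F(w) = 8 + w + w² (F(w) = w*w + (-5 + 13 + w) = w² + (8 + w) = 8 + w + w²)
(-2689 + (-3895 - 1*20816))*(-30178 + F(53)) = (-2689 + (-3895 - 1*20816))*(-30178 + (8 + 53 + 53²)) = (-2689 + (-3895 - 20816))*(-30178 + (8 + 53 + 2809)) = (-2689 - 24711)*(-30178 + 2870) = -27400*(-27308) = 748239200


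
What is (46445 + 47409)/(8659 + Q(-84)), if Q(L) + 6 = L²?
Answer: 93854/15709 ≈ 5.9745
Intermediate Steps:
Q(L) = -6 + L²
(46445 + 47409)/(8659 + Q(-84)) = (46445 + 47409)/(8659 + (-6 + (-84)²)) = 93854/(8659 + (-6 + 7056)) = 93854/(8659 + 7050) = 93854/15709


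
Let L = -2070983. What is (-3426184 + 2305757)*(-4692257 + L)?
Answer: 7577716703480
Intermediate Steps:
(-3426184 + 2305757)*(-4692257 + L) = (-3426184 + 2305757)*(-4692257 - 2070983) = -1120427*(-6763240) = 7577716703480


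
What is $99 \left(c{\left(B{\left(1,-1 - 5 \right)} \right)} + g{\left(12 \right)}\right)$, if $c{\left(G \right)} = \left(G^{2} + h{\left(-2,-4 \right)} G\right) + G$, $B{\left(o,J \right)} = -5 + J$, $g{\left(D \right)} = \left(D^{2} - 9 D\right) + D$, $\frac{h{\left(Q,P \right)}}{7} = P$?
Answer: $46134$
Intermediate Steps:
$h{\left(Q,P \right)} = 7 P$
$g{\left(D \right)} = D^{2} - 8 D$
$c{\left(G \right)} = G^{2} - 27 G$ ($c{\left(G \right)} = \left(G^{2} + 7 \left(-4\right) G\right) + G = \left(G^{2} - 28 G\right) + G = G^{2} - 27 G$)
$99 \left(c{\left(B{\left(1,-1 - 5 \right)} \right)} + g{\left(12 \right)}\right) = 99 \left(\left(-5 - 6\right) \left(-27 - 11\right) + 12 \left(-8 + 12\right)\right) = 99 \left(\left(-5 - 6\right) \left(-27 - 11\right) + 12 \cdot 4\right) = 99 \left(\left(-5 - 6\right) \left(-27 - 11\right) + 48\right) = 99 \left(- 11 \left(-27 - 11\right) + 48\right) = 99 \left(\left(-11\right) \left(-38\right) + 48\right) = 99 \left(418 + 48\right) = 99 \cdot 466 = 46134$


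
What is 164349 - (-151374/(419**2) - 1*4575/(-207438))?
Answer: 1995098737736273/12139340906 ≈ 1.6435e+5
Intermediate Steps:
164349 - (-151374/(419**2) - 1*4575/(-207438)) = 164349 - (-151374/175561 - 4575*(-1/207438)) = 164349 - (-151374*1/175561 + 1525/69146) = 164349 - (-151374/175561 + 1525/69146) = 164349 - 1*(-10199176079/12139340906) = 164349 + 10199176079/12139340906 = 1995098737736273/12139340906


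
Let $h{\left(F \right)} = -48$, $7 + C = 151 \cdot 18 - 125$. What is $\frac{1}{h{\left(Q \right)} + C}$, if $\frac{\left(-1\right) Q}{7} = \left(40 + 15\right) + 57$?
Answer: $\frac{1}{2538} \approx 0.00039401$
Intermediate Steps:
$C = 2586$ ($C = -7 + \left(151 \cdot 18 - 125\right) = -7 + \left(2718 - 125\right) = -7 + 2593 = 2586$)
$Q = -784$ ($Q = - 7 \left(\left(40 + 15\right) + 57\right) = - 7 \left(55 + 57\right) = \left(-7\right) 112 = -784$)
$\frac{1}{h{\left(Q \right)} + C} = \frac{1}{-48 + 2586} = \frac{1}{2538}$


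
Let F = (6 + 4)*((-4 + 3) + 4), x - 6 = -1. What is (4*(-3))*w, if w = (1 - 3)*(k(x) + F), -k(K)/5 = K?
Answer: 120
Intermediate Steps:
x = 5 (x = 6 - 1 = 5)
k(K) = -5*K
F = 30 (F = 10*(-1 + 4) = 10*3 = 30)
w = -10 (w = (1 - 3)*(-5*5 + 30) = -2*(-25 + 30) = -2*5 = -10)
(4*(-3))*w = (4*(-3))*(-10) = -12*(-10) = 120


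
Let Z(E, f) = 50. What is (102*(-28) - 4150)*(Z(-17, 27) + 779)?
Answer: -5807974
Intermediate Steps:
(102*(-28) - 4150)*(Z(-17, 27) + 779) = (102*(-28) - 4150)*(50 + 779) = (-2856 - 4150)*829 = -7006*829 = -5807974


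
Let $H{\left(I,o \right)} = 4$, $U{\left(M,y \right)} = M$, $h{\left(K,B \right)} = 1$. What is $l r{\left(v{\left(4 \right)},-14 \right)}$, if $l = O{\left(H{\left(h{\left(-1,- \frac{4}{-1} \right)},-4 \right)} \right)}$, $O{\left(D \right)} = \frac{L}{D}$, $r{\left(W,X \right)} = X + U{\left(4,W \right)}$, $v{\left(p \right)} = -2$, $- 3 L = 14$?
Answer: $\frac{35}{3} \approx 11.667$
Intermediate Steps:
$L = - \frac{14}{3}$ ($L = \left(- \frac{1}{3}\right) 14 = - \frac{14}{3} \approx -4.6667$)
$r{\left(W,X \right)} = 4 + X$ ($r{\left(W,X \right)} = X + 4 = 4 + X$)
$O{\left(D \right)} = - \frac{14}{3 D}$
$l = - \frac{7}{6}$ ($l = - \frac{14}{3 \cdot 4} = \left(- \frac{14}{3}\right) \frac{1}{4} = - \frac{7}{6} \approx -1.1667$)
$l r{\left(v{\left(4 \right)},-14 \right)} = - \frac{7 \left(4 - 14\right)}{6} = \left(- \frac{7}{6}\right) \left(-10\right) = \frac{35}{3}$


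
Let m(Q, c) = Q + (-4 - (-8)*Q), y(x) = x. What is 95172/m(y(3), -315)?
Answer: 95172/23 ≈ 4137.9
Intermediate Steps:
m(Q, c) = -4 + 9*Q (m(Q, c) = Q + (-4 + 8*Q) = -4 + 9*Q)
95172/m(y(3), -315) = 95172/(-4 + 9*3) = 95172/(-4 + 27) = 95172/23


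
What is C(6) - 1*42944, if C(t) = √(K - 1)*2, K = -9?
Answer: -42944 + 2*I*√10 ≈ -42944.0 + 6.3246*I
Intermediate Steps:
C(t) = 2*I*√10 (C(t) = √(-9 - 1)*2 = √(-10)*2 = (I*√10)*2 = 2*I*√10)
C(6) - 1*42944 = 2*I*√10 - 1*42944 = 2*I*√10 - 42944 = -42944 + 2*I*√10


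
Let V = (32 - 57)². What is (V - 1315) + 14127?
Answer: 13437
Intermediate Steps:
V = 625 (V = (-25)² = 625)
(V - 1315) + 14127 = (625 - 1315) + 14127 = -690 + 14127 = 13437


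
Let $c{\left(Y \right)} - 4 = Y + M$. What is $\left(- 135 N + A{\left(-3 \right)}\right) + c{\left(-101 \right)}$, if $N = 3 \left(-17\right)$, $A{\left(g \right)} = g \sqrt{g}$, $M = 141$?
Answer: $6929 - 3 i \sqrt{3} \approx 6929.0 - 5.1962 i$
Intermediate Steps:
$c{\left(Y \right)} = 145 + Y$ ($c{\left(Y \right)} = 4 + \left(Y + 141\right) = 4 + \left(141 + Y\right) = 145 + Y$)
$A{\left(g \right)} = g^{\frac{3}{2}}$
$N = -51$
$\left(- 135 N + A{\left(-3 \right)}\right) + c{\left(-101 \right)} = \left(\left(-135\right) \left(-51\right) + \left(-3\right)^{\frac{3}{2}}\right) + \left(145 - 101\right) = \left(6885 - 3 i \sqrt{3}\right) + 44 = 6929 - 3 i \sqrt{3}$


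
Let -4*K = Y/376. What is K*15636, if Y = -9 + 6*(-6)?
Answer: 175905/376 ≈ 467.83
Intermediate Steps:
Y = -45 (Y = -9 - 36 = -45)
K = 45/1504 (K = -(-45)/(4*376) = -¼*(-45/376) = 45/1504 ≈ 0.029920)
K*15636 = (45/1504)*15636 = 175905/376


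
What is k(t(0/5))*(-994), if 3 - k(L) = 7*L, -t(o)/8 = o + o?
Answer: -2982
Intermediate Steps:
t(o) = -16*o (t(o) = -8*(o + o) = -16*o)
k(L) = 3 - 7*L
k(t(0/5))*(-994) = (3 - (-112)*0/5)*(-994) = (3 - (-112)*0*(⅕))*(-994) = (3 - (-112)*0)*(-994) = (3 - 7*0)*(-994) = (3 + 0)*(-994) = 3*(-994) = -2982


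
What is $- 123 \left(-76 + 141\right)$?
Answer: $-7995$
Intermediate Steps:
$- 123 \left(-76 + 141\right) = \left(-123\right) 65 = -7995$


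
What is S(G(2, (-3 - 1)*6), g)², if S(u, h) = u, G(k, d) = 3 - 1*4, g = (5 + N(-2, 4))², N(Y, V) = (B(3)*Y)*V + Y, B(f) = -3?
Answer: 1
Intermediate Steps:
N(Y, V) = Y - 3*V*Y (N(Y, V) = (-3*Y)*V + Y = -3*V*Y + Y = Y - 3*V*Y)
g = 729 (g = (5 - 2*(1 - 3*4))² = (5 - 2*(1 - 12))² = (5 - 2*(-11))² = (5 + 22)² = 27² = 729)
G(k, d) = -1 (G(k, d) = 3 - 4 = -1)
S(G(2, (-3 - 1)*6), g)² = (-1)² = 1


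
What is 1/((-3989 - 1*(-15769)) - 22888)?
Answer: -1/11108 ≈ -9.0025e-5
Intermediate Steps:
1/((-3989 - 1*(-15769)) - 22888) = 1/((-3989 + 15769) - 22888) = 1/(11780 - 22888) = 1/(-11108) = -1/11108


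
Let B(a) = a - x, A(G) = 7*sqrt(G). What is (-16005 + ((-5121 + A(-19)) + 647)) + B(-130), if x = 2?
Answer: -20611 + 7*I*sqrt(19) ≈ -20611.0 + 30.512*I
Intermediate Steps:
B(a) = -2 + a (B(a) = a - 1*2 = a - 2 = -2 + a)
(-16005 + ((-5121 + A(-19)) + 647)) + B(-130) = (-16005 + ((-5121 + 7*sqrt(-19)) + 647)) + (-2 - 130) = (-16005 + ((-5121 + 7*(I*sqrt(19))) + 647)) - 132 = (-16005 + ((-5121 + 7*I*sqrt(19)) + 647)) - 132 = (-16005 + (-4474 + 7*I*sqrt(19))) - 132 = (-20479 + 7*I*sqrt(19)) - 132 = -20611 + 7*I*sqrt(19)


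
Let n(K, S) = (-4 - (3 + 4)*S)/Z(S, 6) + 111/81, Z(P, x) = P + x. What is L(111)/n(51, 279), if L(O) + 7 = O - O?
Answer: 135/106 ≈ 1.2736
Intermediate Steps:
L(O) = -7 (L(O) = -7 + (O - O) = -7 + 0 = -7)
n(K, S) = 37/27 + (-4 - 7*S)/(6 + S) (n(K, S) = (-4 - (3 + 4)*S)/(S + 6) + 111/81 = (-4 - 7*S)/(6 + S) + 111*(1/81) = (-4 - 7*S)/(6 + S) + 37/27 = 37/27 + (-4 - 7*S)/(6 + S))
L(111)/n(51, 279) = -7*27*(6 + 279)/(38*(3 - 4*279)) = -7*405/(2*(3 - 1116)) = -7/((38/27)*(1/285)*(-1113)) = -7/(-742/135) = -7*(-135/742) = 135/106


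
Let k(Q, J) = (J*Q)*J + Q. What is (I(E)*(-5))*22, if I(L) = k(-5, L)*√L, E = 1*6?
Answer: 20350*√6 ≈ 49847.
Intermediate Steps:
E = 6
k(Q, J) = Q + Q*J² (k(Q, J) = Q*J² + Q = Q + Q*J²)
I(L) = √L*(-5 - 5*L²) (I(L) = (-5*(1 + L²))*√L = (-5 - 5*L²)*√L = √L*(-5 - 5*L²))
(I(E)*(-5))*22 = ((5*√6*(-1 - 1*6²))*(-5))*22 = ((5*√6*(-1 - 1*36))*(-5))*22 = ((5*√6*(-1 - 36))*(-5))*22 = ((5*√6*(-37))*(-5))*22 = (-185*√6*(-5))*22 = (925*√6)*22 = 20350*√6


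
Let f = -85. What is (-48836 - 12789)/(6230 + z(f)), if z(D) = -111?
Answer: -2125/211 ≈ -10.071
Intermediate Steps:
(-48836 - 12789)/(6230 + z(f)) = (-48836 - 12789)/(6230 - 111) = -61625/6119 = -61625*1/6119 = -2125/211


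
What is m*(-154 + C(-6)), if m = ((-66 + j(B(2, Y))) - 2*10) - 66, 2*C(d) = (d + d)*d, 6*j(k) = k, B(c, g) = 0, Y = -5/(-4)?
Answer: 17936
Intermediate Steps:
Y = 5/4 (Y = -5*(-¼) = 5/4 ≈ 1.2500)
j(k) = k/6
C(d) = d² (C(d) = ((d + d)*d)/2 = ((2*d)*d)/2 = (2*d²)/2 = d²)
m = -152 (m = ((-66 + (⅙)*0) - 2*10) - 66 = ((-66 + 0) - 20) - 66 = (-66 - 20) - 66 = -86 - 66 = -152)
m*(-154 + C(-6)) = -152*(-154 + (-6)²) = -152*(-154 + 36) = -152*(-118) = 17936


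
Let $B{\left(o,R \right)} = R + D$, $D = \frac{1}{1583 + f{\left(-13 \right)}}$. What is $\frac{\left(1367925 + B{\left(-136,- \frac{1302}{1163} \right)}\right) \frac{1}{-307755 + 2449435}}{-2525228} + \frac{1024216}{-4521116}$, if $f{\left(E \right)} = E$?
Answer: $- \frac{8749208196792407576603}{38620897350951550390400} \approx -0.22654$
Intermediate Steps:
$D = \frac{1}{1570}$ ($D = \frac{1}{1583 - 13} = \frac{1}{1570} \approx 0.00063694$)
$B{\left(o,R \right)} = \frac{1}{1570} + R$ ($B{\left(o,R \right)} = R + \frac{1}{1570} = \frac{1}{1570} + R$)
$\frac{\left(1367925 + B{\left(-136,- \frac{1302}{1163} \right)}\right) \frac{1}{-307755 + 2449435}}{-2525228} + \frac{1024216}{-4521116} = \frac{\left(1367925 + \left(\frac{1}{1570} - \frac{1302}{1163}\right)\right) \frac{1}{-307755 + 2449435}}{-2525228} + \frac{1024216}{-4521116} = \frac{1367925 + \left(\frac{1}{1570} - \frac{1302}{1163}\right)}{2141680} \left(- \frac{1}{2525228}\right) + 1024216 \left(- \frac{1}{4521116}\right) = \left(1367925 + \left(\frac{1}{1570} - \frac{1302}{1163}\right)\right) \frac{1}{2141680} \left(- \frac{1}{2525228}\right) - \frac{886}{3911} = \left(1367925 - \frac{2042977}{1825910}\right) \frac{1}{2141680} \left(- \frac{1}{2525228}\right) - \frac{886}{3911} = \frac{2497705893773}{1825910} \cdot \frac{1}{2141680} \left(- \frac{1}{2525228}\right) - \frac{886}{3911} = \frac{2497705893773}{3910514928800} \left(- \frac{1}{2525228}\right) - \frac{886}{3911} = - \frac{2497705893773}{9874941792623766400} - \frac{886}{3911} = - \frac{8749208196792407576603}{38620897350951550390400}$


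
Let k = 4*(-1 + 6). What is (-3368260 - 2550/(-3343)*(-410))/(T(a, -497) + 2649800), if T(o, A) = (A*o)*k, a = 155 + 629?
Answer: 25593497/39076327 ≈ 0.65496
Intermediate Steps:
k = 20 (k = 4*5 = 20)
a = 784
T(o, A) = 20*A*o (T(o, A) = (A*o)*20 = 20*A*o)
(-3368260 - 2550/(-3343)*(-410))/(T(a, -497) + 2649800) = (-3368260 - 2550/(-3343)*(-410))/(20*(-497)*784 + 2649800) = (-3368260 - 2550*(-1/3343)*(-410))/(-7792960 + 2649800) = (-3368260 + (2550/3343)*(-410))/(-5143160) = (-3368260 - 1045500/3343)*(-1/5143160) = -11261138680/3343*(-1/5143160) = 25593497/39076327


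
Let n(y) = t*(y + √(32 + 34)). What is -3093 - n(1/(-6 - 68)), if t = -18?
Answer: -114450/37 + 18*√66 ≈ -2947.0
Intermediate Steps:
n(y) = -18*y - 18*√66 (n(y) = -18*(y + √(32 + 34)) = -18*(y + √66) = -18*y - 18*√66)
-3093 - n(1/(-6 - 68)) = -3093 - (-18/(-6 - 68) - 18*√66) = -3093 - (-18/(-74) - 18*√66) = -3093 - (-18*(-1/74) - 18*√66) = -3093 - (9/37 - 18*√66) = -3093 + (-9/37 + 18*√66) = -114450/37 + 18*√66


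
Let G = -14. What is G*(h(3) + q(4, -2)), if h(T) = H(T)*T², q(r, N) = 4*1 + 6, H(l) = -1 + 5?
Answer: -644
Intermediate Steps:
H(l) = 4
q(r, N) = 10 (q(r, N) = 4 + 6 = 10)
h(T) = 4*T²
G*(h(3) + q(4, -2)) = -14*(4*3² + 10) = -14*(4*9 + 10) = -14*(36 + 10) = -14*46 = -644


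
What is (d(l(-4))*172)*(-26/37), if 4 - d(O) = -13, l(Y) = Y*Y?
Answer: -76024/37 ≈ -2054.7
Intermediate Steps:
l(Y) = Y²
d(O) = 17 (d(O) = 4 - 1*(-13) = 4 + 13 = 17)
(d(l(-4))*172)*(-26/37) = (17*172)*(-26/37) = 2924*(-26*1/37) = 2924*(-26/37) = -76024/37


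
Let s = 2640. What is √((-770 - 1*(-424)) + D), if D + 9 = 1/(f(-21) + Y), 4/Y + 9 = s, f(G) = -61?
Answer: 2*I*√2378727793/5177 ≈ 18.842*I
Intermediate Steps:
Y = 4/2631 (Y = 4/(-9 + 2640) = 4/2631 ≈ 0.0015203)
D = -1447014/160487 (D = -9 + 1/(-61 + 4/2631) = -9 + 1/(-160487/2631) = -9 - 2631/160487 = -1447014/160487 ≈ -9.0164)
√((-770 - 1*(-424)) + D) = √((-770 - 1*(-424)) - 1447014/160487) = √((-770 + 424) - 1447014/160487) = √(-346 - 1447014/160487) = √(-56975516/160487) = 2*I*√2378727793/5177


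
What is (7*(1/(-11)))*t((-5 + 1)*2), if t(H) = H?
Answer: 56/11 ≈ 5.0909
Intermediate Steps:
(7*(1/(-11)))*t((-5 + 1)*2) = (7*(1/(-11)))*((-5 + 1)*2) = (7*(1*(-1/11)))*(-4*2) = (7*(-1/11))*(-8) = -7/11*(-8) = 56/11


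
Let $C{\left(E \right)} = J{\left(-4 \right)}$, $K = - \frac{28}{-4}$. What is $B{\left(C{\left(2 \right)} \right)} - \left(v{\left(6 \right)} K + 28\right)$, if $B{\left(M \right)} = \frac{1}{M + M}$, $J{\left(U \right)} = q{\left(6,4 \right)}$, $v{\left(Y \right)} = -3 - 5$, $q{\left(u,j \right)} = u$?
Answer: $\frac{337}{12} \approx 28.083$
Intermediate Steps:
$v{\left(Y \right)} = -8$ ($v{\left(Y \right)} = -3 - 5 = -8$)
$J{\left(U \right)} = 6$
$K = 7$ ($K = \left(-28\right) \left(- \frac{1}{4}\right) = 7$)
$C{\left(E \right)} = 6$
$B{\left(M \right)} = \frac{1}{2 M}$
$B{\left(C{\left(2 \right)} \right)} - \left(v{\left(6 \right)} K + 28\right) = \frac{1}{2 \cdot 6} - \left(\left(-8\right) 7 + 28\right) = \frac{1}{2} \cdot \frac{1}{6} - \left(-56 + 28\right) = \frac{1}{12} - -28 = \frac{1}{12} + 28 = \frac{337}{12}$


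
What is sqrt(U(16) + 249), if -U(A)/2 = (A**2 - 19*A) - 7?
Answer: sqrt(359) ≈ 18.947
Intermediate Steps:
U(A) = 14 - 2*A**2 + 38*A (U(A) = -2*((A**2 - 19*A) - 7) = -2*(-7 + A**2 - 19*A) = 14 - 2*A**2 + 38*A)
sqrt(U(16) + 249) = sqrt((14 - 2*16**2 + 38*16) + 249) = sqrt((14 - 2*256 + 608) + 249) = sqrt((14 - 512 + 608) + 249) = sqrt(110 + 249) = sqrt(359)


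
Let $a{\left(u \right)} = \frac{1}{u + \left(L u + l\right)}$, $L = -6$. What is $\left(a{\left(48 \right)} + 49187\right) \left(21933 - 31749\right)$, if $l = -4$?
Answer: $- \frac{29451992658}{61} \approx -4.8282 \cdot 10^{8}$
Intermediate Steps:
$a{\left(u \right)} = \frac{1}{-4 - 5 u}$ ($a{\left(u \right)} = \frac{1}{u - \left(4 + 6 u\right)} = \frac{1}{-4 - 5 u}$)
$\left(a{\left(48 \right)} + 49187\right) \left(21933 - 31749\right) = \left(- \frac{1}{4 + 5 \cdot 48} + 49187\right) \left(21933 - 31749\right) = \left(- \frac{1}{4 + 240} + 49187\right) \left(-9816\right) = \left(- \frac{1}{244} + 49187\right) \left(-9816\right) = \frac{12001627}{244} \left(-9816\right) = - \frac{29451992658}{61}$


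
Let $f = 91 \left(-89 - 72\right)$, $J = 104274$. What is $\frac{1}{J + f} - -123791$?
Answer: $\frac{11094520794}{89623} \approx 1.2379 \cdot 10^{5}$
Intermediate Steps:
$f = -14651$ ($f = 91 \left(-161\right) = -14651$)
$\frac{1}{J + f} - -123791 = \frac{1}{104274 - 14651} - -123791 = \frac{1}{89623} + 123791 = \frac{11094520794}{89623}$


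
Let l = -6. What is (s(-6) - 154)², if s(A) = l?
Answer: 25600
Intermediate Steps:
s(A) = -6
(s(-6) - 154)² = (-6 - 154)² = (-160)² = 25600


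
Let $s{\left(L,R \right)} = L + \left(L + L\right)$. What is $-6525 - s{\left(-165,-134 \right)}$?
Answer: $-6030$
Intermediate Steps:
$s{\left(L,R \right)} = 3 L$ ($s{\left(L,R \right)} = L + 2 L = 3 L$)
$-6525 - s{\left(-165,-134 \right)} = -6525 - 3 \left(-165\right) = -6525 - -495 = -6525 + 495 = -6030$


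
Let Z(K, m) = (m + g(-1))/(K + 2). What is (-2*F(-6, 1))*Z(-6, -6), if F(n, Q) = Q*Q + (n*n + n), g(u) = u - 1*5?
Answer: -186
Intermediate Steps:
g(u) = -5 + u (g(u) = u - 5 = -5 + u)
Z(K, m) = (-6 + m)/(2 + K) (Z(K, m) = (m + (-5 - 1))/(K + 2) = (m - 6)/(2 + K) = (-6 + m)/(2 + K))
F(n, Q) = n + Q² + n² (F(n, Q) = Q² + (n² + n) = Q² + (n + n²) = n + Q² + n²)
(-2*F(-6, 1))*Z(-6, -6) = (-2*(-6 + 1² + (-6)²))*((-6 - 6)/(2 - 6)) = (-2*(-6 + 1 + 36))*(-12/(-4)) = (-2*31)*(-¼*(-12)) = -62*3 = -186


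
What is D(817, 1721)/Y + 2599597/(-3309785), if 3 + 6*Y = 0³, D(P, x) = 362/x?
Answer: -6870190777/5696139985 ≈ -1.2061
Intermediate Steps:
Y = -½ (Y = -½ + (⅙)*0³ = -½ + (⅙)*0 = -½ + 0 = -½ ≈ -0.50000)
D(817, 1721)/Y + 2599597/(-3309785) = (362/1721)/(-½) + 2599597/(-3309785) = (362*(1/1721))*(-2) + 2599597*(-1/3309785) = (362/1721)*(-2) - 2599597/3309785 = -724/1721 - 2599597/3309785 = -6870190777/5696139985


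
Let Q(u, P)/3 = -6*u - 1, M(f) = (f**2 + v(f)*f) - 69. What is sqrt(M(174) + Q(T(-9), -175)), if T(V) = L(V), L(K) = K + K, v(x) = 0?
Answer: 24*sqrt(53) ≈ 174.72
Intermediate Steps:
L(K) = 2*K
T(V) = 2*V
M(f) = -69 + f**2 (M(f) = (f**2 + 0*f) - 69 = (f**2 + 0) - 69 = f**2 - 69 = -69 + f**2)
Q(u, P) = -3 - 18*u (Q(u, P) = 3*(-6*u - 1) = 3*(-1 - 6*u) = -3 - 18*u)
sqrt(M(174) + Q(T(-9), -175)) = sqrt((-69 + 174**2) + (-3 - 36*(-9))) = sqrt((-69 + 30276) + (-3 - 18*(-18))) = sqrt(30207 + (-3 + 324)) = sqrt(30207 + 321) = sqrt(30528) = 24*sqrt(53)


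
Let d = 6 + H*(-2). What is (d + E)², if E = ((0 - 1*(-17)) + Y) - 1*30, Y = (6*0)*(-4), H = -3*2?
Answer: 25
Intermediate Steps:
H = -6
Y = 0 (Y = 0*(-4) = 0)
E = -13 (E = ((0 - 1*(-17)) + 0) - 1*30 = ((0 + 17) + 0) - 30 = (17 + 0) - 30 = 17 - 30 = -13)
d = 18 (d = 6 - 6*(-2) = 6 + 12 = 18)
(d + E)² = (18 - 13)² = 5² = 25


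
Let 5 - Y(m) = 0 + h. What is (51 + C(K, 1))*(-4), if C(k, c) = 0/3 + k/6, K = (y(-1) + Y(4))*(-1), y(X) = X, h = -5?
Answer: -198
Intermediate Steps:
Y(m) = 10 (Y(m) = 5 - (0 - 5) = 5 - 1*(-5) = 5 + 5 = 10)
K = -9 (K = (-1 + 10)*(-1) = 9*(-1) = -9)
C(k, c) = k/6 (C(k, c) = 0*(⅓) + k*(⅙) = 0 + k/6 = k/6)
(51 + C(K, 1))*(-4) = (51 + (⅙)*(-9))*(-4) = (51 - 3/2)*(-4) = (99/2)*(-4) = -198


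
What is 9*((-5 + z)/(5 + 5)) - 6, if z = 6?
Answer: -51/10 ≈ -5.1000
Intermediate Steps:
9*((-5 + z)/(5 + 5)) - 6 = 9*((-5 + 6)/(5 + 5)) - 6 = 9*(1/10) - 6 = 9*(1*(⅒)) - 6 = 9*(⅒) - 6 = 9/10 - 6 = -51/10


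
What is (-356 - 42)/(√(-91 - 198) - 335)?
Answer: 66665/56257 + 3383*I/56257 ≈ 1.185 + 0.060135*I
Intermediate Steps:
(-356 - 42)/(√(-91 - 198) - 335) = -398/(√(-289) - 335) = -398/(17*I - 335) = -398*(-335 - 17*I)/112514 = -199*(-335 - 17*I)/56257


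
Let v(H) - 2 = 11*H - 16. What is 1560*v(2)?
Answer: 12480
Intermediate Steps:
v(H) = -14 + 11*H (v(H) = 2 + (11*H - 16) = 2 + (-16 + 11*H) = -14 + 11*H)
1560*v(2) = 1560*(-14 + 11*2) = 1560*(-14 + 22) = 1560*8 = 12480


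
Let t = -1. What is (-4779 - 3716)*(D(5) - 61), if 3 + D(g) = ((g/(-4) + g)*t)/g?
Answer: 2200205/4 ≈ 5.5005e+5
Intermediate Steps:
D(g) = -15/4 (D(g) = -3 + ((g/(-4) + g)*(-1))/g = -3 + ((g*(-1/4) + g)*(-1))/g = -3 + ((-g/4 + g)*(-1))/g = -3 + ((3*g/4)*(-1))/g = -3 + (-3*g/4)/g = -3 - 3/4 = -15/4)
(-4779 - 3716)*(D(5) - 61) = (-4779 - 3716)*(-15/4 - 61) = -8495*(-259/4) = 2200205/4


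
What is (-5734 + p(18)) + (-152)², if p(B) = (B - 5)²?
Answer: 17539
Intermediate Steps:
p(B) = (-5 + B)²
(-5734 + p(18)) + (-152)² = (-5734 + (-5 + 18)²) + (-152)² = (-5734 + 13²) + 23104 = (-5734 + 169) + 23104 = -5565 + 23104 = 17539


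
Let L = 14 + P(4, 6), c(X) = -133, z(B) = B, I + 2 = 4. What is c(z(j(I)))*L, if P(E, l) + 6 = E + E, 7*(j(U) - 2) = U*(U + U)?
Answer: -2128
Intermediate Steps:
I = 2 (I = -2 + 4 = 2)
j(U) = 2 + 2*U**2/7 (j(U) = 2 + (U*(U + U))/7 = 2 + (U*(2*U))/7 = 2 + (2*U**2)/7 = 2 + 2*U**2/7)
P(E, l) = -6 + 2*E (P(E, l) = -6 + (E + E) = -6 + 2*E)
L = 16 (L = 14 + (-6 + 2*4) = 14 + (-6 + 8) = 14 + 2 = 16)
c(z(j(I)))*L = -133*16 = -2128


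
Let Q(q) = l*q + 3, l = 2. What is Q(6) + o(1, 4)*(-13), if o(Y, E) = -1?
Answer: 28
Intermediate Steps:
Q(q) = 3 + 2*q (Q(q) = 2*q + 3 = 3 + 2*q)
Q(6) + o(1, 4)*(-13) = (3 + 2*6) - 1*(-13) = (3 + 12) + 13 = 15 + 13 = 28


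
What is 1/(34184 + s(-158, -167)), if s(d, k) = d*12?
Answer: 1/32288 ≈ 3.0971e-5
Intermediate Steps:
s(d, k) = 12*d
1/(34184 + s(-158, -167)) = 1/(34184 + 12*(-158)) = 1/(34184 - 1896) = 1/32288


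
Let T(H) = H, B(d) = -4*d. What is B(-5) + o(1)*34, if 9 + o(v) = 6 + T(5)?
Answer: 88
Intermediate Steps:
o(v) = 2 (o(v) = -9 + (6 + 5) = -9 + 11 = 2)
B(-5) + o(1)*34 = -4*(-5) + 2*34 = 20 + 68 = 88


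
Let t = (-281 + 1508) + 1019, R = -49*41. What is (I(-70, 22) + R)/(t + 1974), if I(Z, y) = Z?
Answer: -2079/4220 ≈ -0.49265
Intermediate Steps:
R = -2009
t = 2246 (t = 1227 + 1019 = 2246)
(I(-70, 22) + R)/(t + 1974) = (-70 - 2009)/(2246 + 1974) = -2079/4220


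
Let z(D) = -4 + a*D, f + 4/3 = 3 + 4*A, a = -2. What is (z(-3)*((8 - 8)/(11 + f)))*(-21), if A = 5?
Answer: 0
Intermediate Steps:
f = 65/3 (f = -4/3 + (3 + 4*5) = -4/3 + (3 + 20) = -4/3 + 23 = 65/3 ≈ 21.667)
z(D) = -4 - 2*D
(z(-3)*((8 - 8)/(11 + f)))*(-21) = ((-4 - 2*(-3))*((8 - 8)/(11 + 65/3)))*(-21) = ((-4 + 6)*(0/(98/3)))*(-21) = (2*(0*(3/98)))*(-21) = (2*0)*(-21) = 0*(-21) = 0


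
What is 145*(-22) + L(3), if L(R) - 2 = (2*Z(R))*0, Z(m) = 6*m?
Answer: -3188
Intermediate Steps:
L(R) = 2 (L(R) = 2 + (2*(6*R))*0 = 2 + (12*R)*0 = 2 + 0 = 2)
145*(-22) + L(3) = 145*(-22) + 2 = -3190 + 2 = -3188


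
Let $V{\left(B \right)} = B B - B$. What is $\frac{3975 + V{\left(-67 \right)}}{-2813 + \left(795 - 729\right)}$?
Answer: $- \frac{8531}{2747} \approx -3.1056$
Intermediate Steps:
$V{\left(B \right)} = B^{2} - B$
$\frac{3975 + V{\left(-67 \right)}}{-2813 + \left(795 - 729\right)} = \frac{3975 - 67 \left(-1 - 67\right)}{-2813 + \left(795 - 729\right)} = \frac{3975 - -4556}{-2813 + 66} = \frac{3975 + 4556}{-2747} = 8531 \left(- \frac{1}{2747}\right) = - \frac{8531}{2747}$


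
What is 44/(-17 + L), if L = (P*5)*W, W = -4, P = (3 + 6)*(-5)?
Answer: 44/883 ≈ 0.049830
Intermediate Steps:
P = -45 (P = 9*(-5) = -45)
L = 900 (L = -45*5*(-4) = -225*(-4) = 900)
44/(-17 + L) = 44/(-17 + 900) = 44/883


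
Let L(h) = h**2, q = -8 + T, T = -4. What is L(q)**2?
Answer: 20736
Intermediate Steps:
q = -12 (q = -8 - 4 = -12)
L(q)**2 = ((-12)**2)**2 = 144**2 = 20736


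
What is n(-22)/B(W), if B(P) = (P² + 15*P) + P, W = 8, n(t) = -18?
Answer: -3/32 ≈ -0.093750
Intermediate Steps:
B(P) = P² + 16*P
n(-22)/B(W) = -18*1/(8*(16 + 8)) = -18/(8*24) = -18/192 = -18*1/192 = -3/32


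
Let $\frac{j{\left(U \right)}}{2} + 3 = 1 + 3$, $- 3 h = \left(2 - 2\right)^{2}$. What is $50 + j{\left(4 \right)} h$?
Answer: $50$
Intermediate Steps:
$h = 0$ ($h = - \frac{\left(2 - 2\right)^{2}}{3} = - \frac{0^{2}}{3} = \left(- \frac{1}{3}\right) 0 = 0$)
$j{\left(U \right)} = 2$ ($j{\left(U \right)} = -6 + 2 \left(1 + 3\right) = -6 + 2 \cdot 4 = -6 + 8 = 2$)
$50 + j{\left(4 \right)} h = 50 + 2 \cdot 0 = 50 + 0 = 50$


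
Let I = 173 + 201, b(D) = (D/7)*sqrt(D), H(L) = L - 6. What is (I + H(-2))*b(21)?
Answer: 1098*sqrt(21) ≈ 5031.7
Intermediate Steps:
H(L) = -6 + L
b(D) = D**(3/2)/7 (b(D) = (D*(1/7))*sqrt(D) = (D/7)*sqrt(D) = D**(3/2)/7)
I = 374
(I + H(-2))*b(21) = (374 + (-6 - 2))*(21**(3/2)/7) = (374 - 8)*((21*sqrt(21))/7) = 366*(3*sqrt(21)) = 1098*sqrt(21)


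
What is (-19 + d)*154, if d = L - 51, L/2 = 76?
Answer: 12628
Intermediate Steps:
L = 152 (L = 2*76 = 152)
d = 101 (d = 152 - 51 = 101)
(-19 + d)*154 = (-19 + 101)*154 = 82*154 = 12628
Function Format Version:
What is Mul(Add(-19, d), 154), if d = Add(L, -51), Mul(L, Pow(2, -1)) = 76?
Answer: 12628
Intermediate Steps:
L = 152 (L = Mul(2, 76) = 152)
d = 101 (d = Add(152, -51) = 101)
Mul(Add(-19, d), 154) = Mul(Add(-19, 101), 154) = Mul(82, 154) = 12628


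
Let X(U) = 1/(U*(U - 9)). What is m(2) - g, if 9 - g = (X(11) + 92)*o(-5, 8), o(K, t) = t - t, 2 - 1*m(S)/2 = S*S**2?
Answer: -21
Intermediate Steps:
m(S) = 4 - 2*S**3 (m(S) = 4 - 2*S*S**2 = 4 - 2*S**3)
o(K, t) = 0
X(U) = 1/(U*(-9 + U))
g = 9 (g = 9 - (1/(11*(-9 + 11)) + 92)*0 = 9 - ((1/11)/2 + 92)*0 = 9 - ((1/11)*(1/2) + 92)*0 = 9 - (1/22 + 92)*0 = 9 - 2025*0/22 = 9 - 1*0 = 9 + 0 = 9)
m(2) - g = (4 - 2*2**3) - 1*9 = (4 - 2*8) - 9 = (4 - 16) - 9 = -12 - 9 = -21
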